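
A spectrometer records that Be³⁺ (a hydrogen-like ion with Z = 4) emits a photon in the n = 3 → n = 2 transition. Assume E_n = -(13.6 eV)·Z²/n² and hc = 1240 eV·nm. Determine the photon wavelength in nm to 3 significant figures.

For Z = 4 the level energies scale as Z², so the effective Rydberg energy is 13.6 × 16 = 217.6 eV.
ΔE = 217.6 × (1/2² − 1/3²) = 217.6 × 0.1389 = 30.22 eV.
λ = hc/ΔE = 1240 / 30.22 = 41.0 nm.

41.0 nm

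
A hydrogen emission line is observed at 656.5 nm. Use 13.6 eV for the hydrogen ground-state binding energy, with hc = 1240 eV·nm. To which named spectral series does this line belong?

ΔE = 1240/656.5 = 1.889 eV.
This matches 13.6 × (1/2² − 1/3²), so n_f = 2: the Balmer series.

Balmer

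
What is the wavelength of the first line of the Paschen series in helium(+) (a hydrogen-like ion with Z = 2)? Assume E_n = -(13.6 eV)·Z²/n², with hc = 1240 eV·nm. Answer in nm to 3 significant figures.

The Paschen series terminates on n_f = 3; the first line has n_i = 3+1 = 4.
ΔE = 54.40 × (1/3² − 1/4²) = 2.644 eV.
λ = 1240 / 2.644 = 469 nm.

469 nm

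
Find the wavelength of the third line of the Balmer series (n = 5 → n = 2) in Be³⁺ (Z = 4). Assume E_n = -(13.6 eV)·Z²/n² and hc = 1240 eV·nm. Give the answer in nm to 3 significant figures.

27.1 nm

The Balmer series terminates on n_f = 2; the third line has n_i = 2+3 = 5.
ΔE = 217.6 × (1/2² − 1/5²) = 45.70 eV.
λ = 1240 / 45.70 = 27.1 nm.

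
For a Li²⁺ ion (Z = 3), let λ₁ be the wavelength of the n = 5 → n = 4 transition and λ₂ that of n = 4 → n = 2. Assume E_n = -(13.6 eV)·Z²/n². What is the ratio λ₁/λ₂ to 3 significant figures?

8.33

λ ∝ 1/ΔE ∝ 1/(1/n_f² − 1/n_i²), and the Z² and hc factors cancel in the ratio.
λ₁/λ₂ = (1/2² − 1/4²)/(1/4² − 1/5²) = 0.1875/0.02250 = 8.33.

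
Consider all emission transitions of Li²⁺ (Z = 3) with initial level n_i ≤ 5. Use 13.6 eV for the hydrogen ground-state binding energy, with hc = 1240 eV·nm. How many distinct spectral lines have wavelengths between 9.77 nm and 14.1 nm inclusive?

Enumerate all n_i → n_f pairs with 1 ≤ n_f < n_i ≤ 5 and compute λ = 1240 / [13.6·9·(1/n_f² − 1/n_i²)].
Lines falling in [9.77, 14.1] nm: 5→1 (10.55 nm), 4→1 (10.81 nm), 3→1 (11.40 nm), 2→1 (13.51 nm).

4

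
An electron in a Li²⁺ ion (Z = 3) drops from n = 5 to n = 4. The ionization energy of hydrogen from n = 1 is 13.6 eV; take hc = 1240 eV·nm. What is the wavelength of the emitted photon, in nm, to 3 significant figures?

450 nm

For Z = 3 the level energies scale as Z², so the effective Rydberg energy is 13.6 × 9 = 122.4 eV.
ΔE = 122.4 × (1/4² − 1/5²) = 122.4 × 0.02250 = 2.754 eV.
λ = hc/ΔE = 1240 / 2.754 = 450 nm.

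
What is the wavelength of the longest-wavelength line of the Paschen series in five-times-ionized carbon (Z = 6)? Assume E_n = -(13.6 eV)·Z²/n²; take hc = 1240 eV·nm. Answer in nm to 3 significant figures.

52.1 nm

The Paschen series terminates on n_f = 3; the first line has n_i = 3+1 = 4.
ΔE = 489.6 × (1/3² − 1/4²) = 23.80 eV.
λ = 1240 / 23.80 = 52.1 nm.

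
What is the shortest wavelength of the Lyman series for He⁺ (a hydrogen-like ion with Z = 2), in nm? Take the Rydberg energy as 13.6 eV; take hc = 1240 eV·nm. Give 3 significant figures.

22.8 nm

The Lyman series has lower level n_f = 1; the series limit corresponds to n_i → ∞.
ΔE_max = 13.6 × 4 / 1² = 54.40 eV.
λ_min = 1240 / 54.40 = 22.8 nm.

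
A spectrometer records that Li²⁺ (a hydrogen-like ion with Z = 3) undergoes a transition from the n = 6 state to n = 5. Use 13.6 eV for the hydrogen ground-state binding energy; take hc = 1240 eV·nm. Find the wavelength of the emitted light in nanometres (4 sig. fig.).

For Z = 3 the level energies scale as Z², so the effective Rydberg energy is 13.6 × 9 = 122.4 eV.
ΔE = 122.4 × (1/5² − 1/6²) = 122.4 × 0.01222 = 1.496 eV.
λ = hc/ΔE = 1240 / 1.496 = 828.9 nm.

828.9 nm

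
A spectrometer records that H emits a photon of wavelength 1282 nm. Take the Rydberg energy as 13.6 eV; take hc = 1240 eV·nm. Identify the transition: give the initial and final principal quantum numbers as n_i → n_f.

The photon energy is ΔE = hc/λ = 1240 / 1282 = 0.9672 eV.
With Z = 1, ΔE = 13.60 × (1/n_f² − 1/n_i²), so 1/n_f² − 1/n_i² = 0.07112.
Trying n_f = 3 gives 1/n_i² = 0.03999, i.e. n_i ≈ 5; this pair matches.

n_i = 5, n_f = 3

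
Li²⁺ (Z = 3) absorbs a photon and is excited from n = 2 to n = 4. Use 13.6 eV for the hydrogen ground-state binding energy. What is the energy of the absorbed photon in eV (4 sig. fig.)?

22.95 eV

The Bohr energies scale as Z², so for Z = 3: E_n = −122.4/n² eV.
E_4 = −122.4/16 = −7.650 eV and E_2 = −122.4/4 = −30.60 eV.
The photon energy is |E_4 − E_2| = 22.95 eV.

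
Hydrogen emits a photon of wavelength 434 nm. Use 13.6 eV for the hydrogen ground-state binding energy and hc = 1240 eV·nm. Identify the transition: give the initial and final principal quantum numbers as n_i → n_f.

n_i = 5, n_f = 2

The photon energy is ΔE = hc/λ = 1240 / 434 = 2.857 eV.
With Z = 1, ΔE = 13.60 × (1/n_f² − 1/n_i²), so 1/n_f² − 1/n_i² = 0.2101.
Trying n_f = 2 gives 1/n_i² = 0.03992, i.e. n_i ≈ 5; this pair matches.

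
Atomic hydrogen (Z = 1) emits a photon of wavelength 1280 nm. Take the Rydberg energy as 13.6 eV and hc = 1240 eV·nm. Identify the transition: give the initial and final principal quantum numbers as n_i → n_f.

n_i = 5, n_f = 3

The photon energy is ΔE = hc/λ = 1240 / 1280 = 0.9688 eV.
With Z = 1, ΔE = 13.60 × (1/n_f² − 1/n_i²), so 1/n_f² − 1/n_i² = 0.07123.
Trying n_f = 3 gives 1/n_i² = 0.03988, i.e. n_i ≈ 5; this pair matches.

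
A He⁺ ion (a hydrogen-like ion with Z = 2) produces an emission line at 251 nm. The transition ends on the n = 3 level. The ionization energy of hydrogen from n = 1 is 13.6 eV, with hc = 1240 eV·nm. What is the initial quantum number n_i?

The photon energy is ΔE = hc/λ = 1240 / 251 = 4.940 eV.
With Z = 2, ΔE = 54.40 × (1/n_f² − 1/n_i²), so 1/n_f² − 1/n_i² = 0.09081.
With n_f = 3: 1/n_i² = 1/9 − 0.09081 = 0.02030, so n_i ≈ 7.02.

n_i = 7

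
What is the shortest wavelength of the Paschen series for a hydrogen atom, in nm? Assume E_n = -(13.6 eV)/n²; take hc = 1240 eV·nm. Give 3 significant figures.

The Paschen series has lower level n_f = 3; the series limit corresponds to n_i → ∞.
ΔE_max = 13.6 × 1 / 3² = 1.511 eV.
λ_min = 1240 / 1.511 = 821 nm.

821 nm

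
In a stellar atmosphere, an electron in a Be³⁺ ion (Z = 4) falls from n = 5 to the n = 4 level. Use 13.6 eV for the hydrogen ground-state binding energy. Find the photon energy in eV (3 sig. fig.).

The Bohr energies scale as Z², so for Z = 4: E_n = −217.6/n² eV.
E_5 = −217.6/25 = −8.704 eV and E_4 = −217.6/16 = −13.60 eV.
The photon energy is |E_5 − E_4| = 4.90 eV.

4.90 eV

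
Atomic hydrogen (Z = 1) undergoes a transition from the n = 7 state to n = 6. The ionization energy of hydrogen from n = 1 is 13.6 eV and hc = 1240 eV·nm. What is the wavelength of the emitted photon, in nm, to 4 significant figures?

12370 nm

ΔE = 13.60 × (1/6² − 1/7²) = 13.60 × 0.007370 = 0.1002 eV.
λ = hc/ΔE = 1240 / 0.1002 = 12370 nm.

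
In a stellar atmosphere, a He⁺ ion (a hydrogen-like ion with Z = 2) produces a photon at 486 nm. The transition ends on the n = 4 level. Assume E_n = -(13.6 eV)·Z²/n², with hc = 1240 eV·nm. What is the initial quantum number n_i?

The photon energy is ΔE = hc/λ = 1240 / 486 = 2.551 eV.
With Z = 2, ΔE = 54.40 × (1/n_f² − 1/n_i²), so 1/n_f² − 1/n_i² = 0.04690.
With n_f = 4: 1/n_i² = 1/16 − 0.04690 = 0.01560, so n_i ≈ 8.01.

n_i = 8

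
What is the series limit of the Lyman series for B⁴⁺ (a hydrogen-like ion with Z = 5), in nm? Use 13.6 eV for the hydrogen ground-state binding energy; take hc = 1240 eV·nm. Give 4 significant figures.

The Lyman series has lower level n_f = 1; the series limit corresponds to n_i → ∞.
ΔE_max = 13.6 × 25 / 1² = 340.0 eV.
λ_min = 1240 / 340.0 = 3.647 nm.

3.647 nm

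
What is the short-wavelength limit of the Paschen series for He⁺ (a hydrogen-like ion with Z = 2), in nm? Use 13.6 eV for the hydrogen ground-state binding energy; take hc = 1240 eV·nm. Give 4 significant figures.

205.1 nm

The Paschen series has lower level n_f = 3; the series limit corresponds to n_i → ∞.
ΔE_max = 13.6 × 4 / 3² = 6.044 eV.
λ_min = 1240 / 6.044 = 205.1 nm.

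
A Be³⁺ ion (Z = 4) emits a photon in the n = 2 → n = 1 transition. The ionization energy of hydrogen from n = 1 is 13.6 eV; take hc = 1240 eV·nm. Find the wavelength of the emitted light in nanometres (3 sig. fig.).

For Z = 4 the level energies scale as Z², so the effective Rydberg energy is 13.6 × 16 = 217.6 eV.
ΔE = 217.6 × (1/1² − 1/2²) = 217.6 × 0.7500 = 163.2 eV.
λ = hc/ΔE = 1240 / 163.2 = 7.60 nm.

7.60 nm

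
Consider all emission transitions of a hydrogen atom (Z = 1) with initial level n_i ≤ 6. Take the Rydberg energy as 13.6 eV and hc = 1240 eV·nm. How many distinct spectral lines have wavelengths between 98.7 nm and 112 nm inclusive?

1

Enumerate all n_i → n_f pairs with 1 ≤ n_f < n_i ≤ 6 and compute λ = 1240 / [13.6·1·(1/n_f² − 1/n_i²)].
Lines falling in [98.7, 112] nm: 3→1 (102.6 nm).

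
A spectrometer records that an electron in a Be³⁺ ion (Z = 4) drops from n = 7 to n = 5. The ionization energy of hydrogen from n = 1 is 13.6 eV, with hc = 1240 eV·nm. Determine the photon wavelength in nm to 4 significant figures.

290.9 nm

For Z = 4 the level energies scale as Z², so the effective Rydberg energy is 13.6 × 16 = 217.6 eV.
ΔE = 217.6 × (1/5² − 1/7²) = 217.6 × 0.01959 = 4.263 eV.
λ = hc/ΔE = 1240 / 4.263 = 290.9 nm.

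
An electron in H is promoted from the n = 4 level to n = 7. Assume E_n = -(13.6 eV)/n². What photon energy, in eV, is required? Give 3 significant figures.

E_7 = −13.60/49 = −0.2776 eV and E_4 = −13.60/16 = −0.8500 eV.
The photon energy is |E_7 − E_4| = 0.572 eV.

0.572 eV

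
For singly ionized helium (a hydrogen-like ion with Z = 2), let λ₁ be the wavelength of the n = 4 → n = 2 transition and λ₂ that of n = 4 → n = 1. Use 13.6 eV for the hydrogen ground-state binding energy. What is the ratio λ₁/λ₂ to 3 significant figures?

5.00

λ ∝ 1/ΔE ∝ 1/(1/n_f² − 1/n_i²), and the Z² and hc factors cancel in the ratio.
λ₁/λ₂ = (1/1² − 1/4²)/(1/2² − 1/4²) = 0.9375/0.1875 = 5.00.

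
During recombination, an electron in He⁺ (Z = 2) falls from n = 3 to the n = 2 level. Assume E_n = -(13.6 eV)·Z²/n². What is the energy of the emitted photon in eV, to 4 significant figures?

The Bohr energies scale as Z², so for Z = 2: E_n = −54.40/n² eV.
E_3 = −54.40/9 = −6.044 eV and E_2 = −54.40/4 = −13.60 eV.
The photon energy is |E_3 − E_2| = 7.556 eV.

7.556 eV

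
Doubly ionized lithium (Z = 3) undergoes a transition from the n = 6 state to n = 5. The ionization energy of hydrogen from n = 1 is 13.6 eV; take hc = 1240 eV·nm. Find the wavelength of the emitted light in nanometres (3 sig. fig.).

829 nm

For Z = 3 the level energies scale as Z², so the effective Rydberg energy is 13.6 × 9 = 122.4 eV.
ΔE = 122.4 × (1/5² − 1/6²) = 122.4 × 0.01222 = 1.496 eV.
λ = hc/ΔE = 1240 / 1.496 = 829 nm.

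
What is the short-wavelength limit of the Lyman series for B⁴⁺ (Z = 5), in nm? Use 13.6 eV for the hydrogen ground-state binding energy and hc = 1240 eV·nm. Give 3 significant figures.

The Lyman series has lower level n_f = 1; the series limit corresponds to n_i → ∞.
ΔE_max = 13.6 × 25 / 1² = 340.0 eV.
λ_min = 1240 / 340.0 = 3.65 nm.

3.65 nm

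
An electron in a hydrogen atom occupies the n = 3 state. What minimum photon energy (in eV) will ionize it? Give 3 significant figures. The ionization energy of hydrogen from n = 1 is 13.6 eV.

E_3 = −13.60/9 = −1.51 eV, so ionization (to E = 0) requires 1.51 eV.

1.51 eV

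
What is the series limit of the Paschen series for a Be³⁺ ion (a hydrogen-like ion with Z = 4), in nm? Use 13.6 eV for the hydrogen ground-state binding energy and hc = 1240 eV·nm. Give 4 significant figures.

The Paschen series has lower level n_f = 3; the series limit corresponds to n_i → ∞.
ΔE_max = 13.6 × 16 / 3² = 24.18 eV.
λ_min = 1240 / 24.18 = 51.29 nm.

51.29 nm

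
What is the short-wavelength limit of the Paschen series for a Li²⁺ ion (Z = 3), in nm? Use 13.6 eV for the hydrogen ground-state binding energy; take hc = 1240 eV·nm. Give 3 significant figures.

The Paschen series has lower level n_f = 3; the series limit corresponds to n_i → ∞.
ΔE_max = 13.6 × 9 / 3² = 13.60 eV.
λ_min = 1240 / 13.60 = 91.2 nm.

91.2 nm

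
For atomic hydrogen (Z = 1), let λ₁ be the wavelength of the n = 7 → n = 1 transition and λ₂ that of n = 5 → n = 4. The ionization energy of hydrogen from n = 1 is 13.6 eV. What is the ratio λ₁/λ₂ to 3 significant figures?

0.0230

λ ∝ 1/ΔE ∝ 1/(1/n_f² − 1/n_i²), and the Z² and hc factors cancel in the ratio.
λ₁/λ₂ = (1/4² − 1/5²)/(1/1² − 1/7²) = 0.02250/0.9796 = 0.0230.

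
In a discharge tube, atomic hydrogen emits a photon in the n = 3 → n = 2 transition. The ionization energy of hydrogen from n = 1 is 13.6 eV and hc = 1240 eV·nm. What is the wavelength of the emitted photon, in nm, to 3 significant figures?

ΔE = 13.60 × (1/2² − 1/3²) = 13.60 × 0.1389 = 1.889 eV.
λ = hc/ΔE = 1240 / 1.889 = 656 nm.
This line belongs to the Balmer series.

656 nm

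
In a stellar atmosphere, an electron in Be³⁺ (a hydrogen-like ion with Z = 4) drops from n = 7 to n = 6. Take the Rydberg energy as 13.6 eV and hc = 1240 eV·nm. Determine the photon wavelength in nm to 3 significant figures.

For Z = 4 the level energies scale as Z², so the effective Rydberg energy is 13.6 × 16 = 217.6 eV.
ΔE = 217.6 × (1/6² − 1/7²) = 217.6 × 0.007370 = 1.604 eV.
λ = hc/ΔE = 1240 / 1.604 = 773 nm.

773 nm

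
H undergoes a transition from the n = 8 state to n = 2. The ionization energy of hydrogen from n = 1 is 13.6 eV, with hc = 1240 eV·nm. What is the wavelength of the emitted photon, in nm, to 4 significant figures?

389.0 nm

ΔE = 13.60 × (1/2² − 1/8²) = 13.60 × 0.2344 = 3.188 eV.
λ = hc/ΔE = 1240 / 3.188 = 389.0 nm.
This line belongs to the Balmer series.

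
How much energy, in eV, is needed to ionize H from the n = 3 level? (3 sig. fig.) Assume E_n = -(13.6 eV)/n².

E_3 = −13.60/9 = −1.51 eV, so ionization (to E = 0) requires 1.51 eV.

1.51 eV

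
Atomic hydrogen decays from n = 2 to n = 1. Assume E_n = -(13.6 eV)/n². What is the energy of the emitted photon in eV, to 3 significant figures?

E_2 = −13.60/4 = −3.400 eV and E_1 = −13.60/1 = −13.60 eV.
The photon energy is |E_2 − E_1| = 10.2 eV.

10.2 eV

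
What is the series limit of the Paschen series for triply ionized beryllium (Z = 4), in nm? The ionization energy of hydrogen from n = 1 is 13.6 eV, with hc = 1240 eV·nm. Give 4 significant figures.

The Paschen series has lower level n_f = 3; the series limit corresponds to n_i → ∞.
ΔE_max = 13.6 × 16 / 3² = 24.18 eV.
λ_min = 1240 / 24.18 = 51.29 nm.

51.29 nm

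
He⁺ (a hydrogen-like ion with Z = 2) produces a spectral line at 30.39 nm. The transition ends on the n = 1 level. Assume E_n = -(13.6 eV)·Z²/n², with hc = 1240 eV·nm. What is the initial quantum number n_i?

n_i = 2

The photon energy is ΔE = hc/λ = 1240 / 30.39 = 40.80 eV.
With Z = 2, ΔE = 54.40 × (1/n_f² − 1/n_i²), so 1/n_f² − 1/n_i² = 0.7501.
With n_f = 1: 1/n_i² = 1/1 − 0.7501 = 0.2499, so n_i ≈ 2.00.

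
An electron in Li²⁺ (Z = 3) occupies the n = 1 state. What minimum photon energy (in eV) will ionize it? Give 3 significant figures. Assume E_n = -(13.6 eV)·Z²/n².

E_n = −13.6 Z²/n² = −122.4/n² eV for Z = 3.
E_1 = −122.4/1 = −122 eV, so ionization (to E = 0) requires 122 eV.

122 eV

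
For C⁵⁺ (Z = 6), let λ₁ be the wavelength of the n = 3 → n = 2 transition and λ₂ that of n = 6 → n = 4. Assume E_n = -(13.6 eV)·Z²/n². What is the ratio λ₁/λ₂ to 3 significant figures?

λ ∝ 1/ΔE ∝ 1/(1/n_f² − 1/n_i²), and the Z² and hc factors cancel in the ratio.
λ₁/λ₂ = (1/4² − 1/6²)/(1/2² − 1/3²) = 0.03472/0.1389 = 0.250.

0.250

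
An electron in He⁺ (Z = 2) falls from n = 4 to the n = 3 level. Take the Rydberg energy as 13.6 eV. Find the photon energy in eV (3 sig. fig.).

The Bohr energies scale as Z², so for Z = 2: E_n = −54.40/n² eV.
E_4 = −54.40/16 = −3.400 eV and E_3 = −54.40/9 = −6.044 eV.
The photon energy is |E_4 − E_3| = 2.64 eV.

2.64 eV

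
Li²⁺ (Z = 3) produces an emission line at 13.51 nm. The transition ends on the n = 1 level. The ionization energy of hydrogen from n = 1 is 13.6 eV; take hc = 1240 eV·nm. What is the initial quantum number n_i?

n_i = 2

The photon energy is ΔE = hc/λ = 1240 / 13.51 = 91.78 eV.
With Z = 3, ΔE = 122.4 × (1/n_f² − 1/n_i²), so 1/n_f² − 1/n_i² = 0.7499.
With n_f = 1: 1/n_i² = 1/1 − 0.7499 = 0.2501, so n_i ≈ 2.00.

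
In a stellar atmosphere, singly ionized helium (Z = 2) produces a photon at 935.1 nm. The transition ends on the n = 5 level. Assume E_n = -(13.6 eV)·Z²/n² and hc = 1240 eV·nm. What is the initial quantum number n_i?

The photon energy is ΔE = hc/λ = 1240 / 935.1 = 1.326 eV.
With Z = 2, ΔE = 54.40 × (1/n_f² − 1/n_i²), so 1/n_f² − 1/n_i² = 0.02438.
With n_f = 5: 1/n_i² = 1/25 − 0.02438 = 0.01562, so n_i ≈ 8.00.

n_i = 8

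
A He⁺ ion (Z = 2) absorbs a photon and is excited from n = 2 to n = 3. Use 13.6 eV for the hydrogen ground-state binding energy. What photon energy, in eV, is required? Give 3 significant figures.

7.56 eV

The Bohr energies scale as Z², so for Z = 2: E_n = −54.40/n² eV.
E_3 = −54.40/9 = −6.044 eV and E_2 = −54.40/4 = −13.60 eV.
The photon energy is |E_3 − E_2| = 7.56 eV.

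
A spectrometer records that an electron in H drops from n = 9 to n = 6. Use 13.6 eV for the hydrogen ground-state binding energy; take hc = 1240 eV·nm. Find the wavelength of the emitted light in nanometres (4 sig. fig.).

ΔE = 13.60 × (1/6² − 1/9²) = 13.60 × 0.01543 = 0.2099 eV.
λ = hc/ΔE = 1240 / 0.2099 = 5908 nm.

5908 nm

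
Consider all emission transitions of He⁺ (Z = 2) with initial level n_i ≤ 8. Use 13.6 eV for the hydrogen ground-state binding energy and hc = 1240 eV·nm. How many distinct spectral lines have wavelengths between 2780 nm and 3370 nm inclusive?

1

Enumerate all n_i → n_f pairs with 1 ≤ n_f < n_i ≤ 8 and compute λ = 1240 / [13.6·4·(1/n_f² − 1/n_i²)].
Lines falling in [2780, 3370] nm: 7→6 (3093 nm).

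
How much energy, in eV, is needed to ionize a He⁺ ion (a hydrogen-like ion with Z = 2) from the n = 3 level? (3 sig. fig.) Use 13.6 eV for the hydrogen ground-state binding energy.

E_n = −13.6 Z²/n² = −54.40/n² eV for Z = 2.
E_3 = −54.40/9 = −6.04 eV, so ionization (to E = 0) requires 6.04 eV.

6.04 eV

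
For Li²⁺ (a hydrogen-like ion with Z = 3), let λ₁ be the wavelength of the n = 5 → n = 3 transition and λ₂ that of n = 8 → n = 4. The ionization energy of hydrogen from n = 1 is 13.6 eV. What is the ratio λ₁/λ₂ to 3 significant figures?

λ ∝ 1/ΔE ∝ 1/(1/n_f² − 1/n_i²), and the Z² and hc factors cancel in the ratio.
λ₁/λ₂ = (1/4² − 1/8²)/(1/3² − 1/5²) = 0.04688/0.07111 = 0.659.

0.659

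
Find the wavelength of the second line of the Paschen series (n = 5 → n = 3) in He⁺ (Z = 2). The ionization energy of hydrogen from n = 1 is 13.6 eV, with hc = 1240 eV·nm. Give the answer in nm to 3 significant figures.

321 nm

The Paschen series terminates on n_f = 3; the second line has n_i = 3+2 = 5.
ΔE = 54.40 × (1/3² − 1/5²) = 3.868 eV.
λ = 1240 / 3.868 = 321 nm.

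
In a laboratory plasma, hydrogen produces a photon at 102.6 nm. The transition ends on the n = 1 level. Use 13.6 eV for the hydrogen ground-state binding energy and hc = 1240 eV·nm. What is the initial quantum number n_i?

The photon energy is ΔE = hc/λ = 1240 / 102.6 = 12.09 eV.
With Z = 1, ΔE = 13.60 × (1/n_f² − 1/n_i²), so 1/n_f² − 1/n_i² = 0.8887.
With n_f = 1: 1/n_i² = 1/1 − 0.8887 = 0.1113, so n_i ≈ 3.00.

n_i = 3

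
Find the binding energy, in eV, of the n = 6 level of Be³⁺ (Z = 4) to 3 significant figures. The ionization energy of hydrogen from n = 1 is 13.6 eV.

E_n = −13.6 Z²/n² = −217.6/n² eV for Z = 4.
E_6 = −217.6/36 = −6.04 eV, so ionization (to E = 0) requires 6.04 eV.

6.04 eV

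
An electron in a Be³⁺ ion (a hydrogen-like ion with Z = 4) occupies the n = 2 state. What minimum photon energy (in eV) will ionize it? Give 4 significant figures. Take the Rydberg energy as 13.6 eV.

54.40 eV

E_n = −13.6 Z²/n² = −217.6/n² eV for Z = 4.
E_2 = −217.6/4 = −54.40 eV, so ionization (to E = 0) requires 54.40 eV.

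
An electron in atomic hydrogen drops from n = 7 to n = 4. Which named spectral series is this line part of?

Brackett

The series is set by the lower level: n_f = 4 is the Brackett series.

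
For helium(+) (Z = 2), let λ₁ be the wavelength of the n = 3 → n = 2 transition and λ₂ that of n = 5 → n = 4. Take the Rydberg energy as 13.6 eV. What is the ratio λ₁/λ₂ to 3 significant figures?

λ ∝ 1/ΔE ∝ 1/(1/n_f² − 1/n_i²), and the Z² and hc factors cancel in the ratio.
λ₁/λ₂ = (1/4² − 1/5²)/(1/2² − 1/3²) = 0.02250/0.1389 = 0.162.

0.162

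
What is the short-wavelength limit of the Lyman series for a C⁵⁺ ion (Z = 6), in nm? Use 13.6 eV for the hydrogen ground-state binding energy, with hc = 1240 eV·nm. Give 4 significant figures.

The Lyman series has lower level n_f = 1; the series limit corresponds to n_i → ∞.
ΔE_max = 13.6 × 36 / 1² = 489.6 eV.
λ_min = 1240 / 489.6 = 2.533 nm.

2.533 nm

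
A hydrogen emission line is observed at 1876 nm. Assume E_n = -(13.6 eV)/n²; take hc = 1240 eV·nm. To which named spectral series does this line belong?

Paschen

ΔE = 1240/1876 = 0.6610 eV.
This matches 13.6 × (1/3² − 1/4²), so n_f = 3: the Paschen series.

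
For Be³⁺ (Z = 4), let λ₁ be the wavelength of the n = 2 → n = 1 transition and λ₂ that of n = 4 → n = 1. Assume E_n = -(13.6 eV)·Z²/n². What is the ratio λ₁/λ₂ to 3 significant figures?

λ ∝ 1/ΔE ∝ 1/(1/n_f² − 1/n_i²), and the Z² and hc factors cancel in the ratio.
λ₁/λ₂ = (1/1² − 1/4²)/(1/1² − 1/2²) = 0.9375/0.7500 = 1.25.

1.25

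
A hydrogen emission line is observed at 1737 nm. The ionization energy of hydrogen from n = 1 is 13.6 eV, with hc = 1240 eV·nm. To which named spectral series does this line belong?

ΔE = 1240/1737 = 0.7139 eV.
This matches 13.6 × (1/4² − 1/10²), so n_f = 4: the Brackett series.

Brackett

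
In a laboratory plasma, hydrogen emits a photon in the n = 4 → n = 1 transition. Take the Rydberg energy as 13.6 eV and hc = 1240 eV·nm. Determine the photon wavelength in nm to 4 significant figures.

97.25 nm

ΔE = 13.60 × (1/1² − 1/4²) = 13.60 × 0.9375 = 12.75 eV.
λ = hc/ΔE = 1240 / 12.75 = 97.25 nm.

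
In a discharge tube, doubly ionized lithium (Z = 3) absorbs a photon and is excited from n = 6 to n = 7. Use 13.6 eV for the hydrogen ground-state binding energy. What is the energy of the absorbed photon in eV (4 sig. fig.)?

0.9020 eV

The Bohr energies scale as Z², so for Z = 3: E_n = −122.4/n² eV.
E_7 = −122.4/49 = −2.498 eV and E_6 = −122.4/36 = −3.400 eV.
The photon energy is |E_7 − E_6| = 0.9020 eV.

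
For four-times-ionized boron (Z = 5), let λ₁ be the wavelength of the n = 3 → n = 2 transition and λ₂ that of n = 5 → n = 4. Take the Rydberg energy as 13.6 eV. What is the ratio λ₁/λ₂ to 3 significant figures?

0.162

λ ∝ 1/ΔE ∝ 1/(1/n_f² − 1/n_i²), and the Z² and hc factors cancel in the ratio.
λ₁/λ₂ = (1/4² − 1/5²)/(1/2² − 1/3²) = 0.02250/0.1389 = 0.162.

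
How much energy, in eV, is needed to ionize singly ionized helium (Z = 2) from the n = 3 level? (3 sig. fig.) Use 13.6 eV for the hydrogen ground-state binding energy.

6.04 eV

E_n = −13.6 Z²/n² = −54.40/n² eV for Z = 2.
E_3 = −54.40/9 = −6.04 eV, so ionization (to E = 0) requires 6.04 eV.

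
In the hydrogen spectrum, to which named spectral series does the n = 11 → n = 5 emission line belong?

Pfund

The series is set by the lower level: n_f = 5 is the Pfund series.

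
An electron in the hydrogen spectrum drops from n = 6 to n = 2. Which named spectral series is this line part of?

The series is set by the lower level: n_f = 2 is the Balmer series.

Balmer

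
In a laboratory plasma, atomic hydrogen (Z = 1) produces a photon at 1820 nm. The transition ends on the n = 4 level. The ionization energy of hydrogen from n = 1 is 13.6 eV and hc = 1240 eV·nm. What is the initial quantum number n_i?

The photon energy is ΔE = hc/λ = 1240 / 1820 = 0.6813 eV.
With Z = 1, ΔE = 13.60 × (1/n_f² − 1/n_i²), so 1/n_f² − 1/n_i² = 0.05010.
With n_f = 4: 1/n_i² = 1/16 − 0.05010 = 0.01240, so n_i ≈ 8.98.

n_i = 9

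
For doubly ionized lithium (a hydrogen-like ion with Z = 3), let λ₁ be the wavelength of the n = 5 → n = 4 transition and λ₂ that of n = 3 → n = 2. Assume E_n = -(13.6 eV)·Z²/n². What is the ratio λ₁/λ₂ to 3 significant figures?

λ ∝ 1/ΔE ∝ 1/(1/n_f² − 1/n_i²), and the Z² and hc factors cancel in the ratio.
λ₁/λ₂ = (1/2² − 1/3²)/(1/4² − 1/5²) = 0.1389/0.02250 = 6.17.

6.17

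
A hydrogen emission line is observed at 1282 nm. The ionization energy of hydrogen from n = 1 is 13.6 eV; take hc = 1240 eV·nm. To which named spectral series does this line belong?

Paschen

ΔE = 1240/1282 = 0.9672 eV.
This matches 13.6 × (1/3² − 1/5²), so n_f = 3: the Paschen series.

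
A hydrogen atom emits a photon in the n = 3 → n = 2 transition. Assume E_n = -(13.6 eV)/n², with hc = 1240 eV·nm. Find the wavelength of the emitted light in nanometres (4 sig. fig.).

656.5 nm

ΔE = 13.60 × (1/2² − 1/3²) = 13.60 × 0.1389 = 1.889 eV.
λ = hc/ΔE = 1240 / 1.889 = 656.5 nm.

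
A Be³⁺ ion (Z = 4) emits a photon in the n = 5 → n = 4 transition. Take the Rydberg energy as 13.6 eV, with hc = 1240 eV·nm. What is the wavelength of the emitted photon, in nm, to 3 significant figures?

253 nm

For Z = 4 the level energies scale as Z², so the effective Rydberg energy is 13.6 × 16 = 217.6 eV.
ΔE = 217.6 × (1/4² − 1/5²) = 217.6 × 0.02250 = 4.896 eV.
λ = hc/ΔE = 1240 / 4.896 = 253 nm.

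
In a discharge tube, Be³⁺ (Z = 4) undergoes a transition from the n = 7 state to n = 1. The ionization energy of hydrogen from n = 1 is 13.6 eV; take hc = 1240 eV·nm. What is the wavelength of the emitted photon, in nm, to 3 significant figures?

For Z = 4 the level energies scale as Z², so the effective Rydberg energy is 13.6 × 16 = 217.6 eV.
ΔE = 217.6 × (1/1² − 1/7²) = 217.6 × 0.9796 = 213.2 eV.
λ = hc/ΔE = 1240 / 213.2 = 5.82 nm.

5.82 nm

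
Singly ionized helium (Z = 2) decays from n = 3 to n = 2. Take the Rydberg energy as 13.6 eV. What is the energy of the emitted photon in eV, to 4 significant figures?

The Bohr energies scale as Z², so for Z = 2: E_n = −54.40/n² eV.
E_3 = −54.40/9 = −6.044 eV and E_2 = −54.40/4 = −13.60 eV.
The photon energy is |E_3 − E_2| = 7.556 eV.

7.556 eV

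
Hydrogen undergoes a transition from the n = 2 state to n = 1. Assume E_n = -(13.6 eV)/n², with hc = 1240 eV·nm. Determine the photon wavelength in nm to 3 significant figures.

122 nm

ΔE = 13.60 × (1/1² − 1/2²) = 13.60 × 0.7500 = 10.20 eV.
λ = hc/ΔE = 1240 / 10.20 = 122 nm.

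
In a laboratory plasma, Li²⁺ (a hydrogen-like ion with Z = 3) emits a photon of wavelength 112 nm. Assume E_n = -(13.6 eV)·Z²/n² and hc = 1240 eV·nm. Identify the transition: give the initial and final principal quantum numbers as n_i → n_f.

The photon energy is ΔE = hc/λ = 1240 / 112 = 11.07 eV.
With Z = 3, ΔE = 122.4 × (1/n_f² − 1/n_i²), so 1/n_f² − 1/n_i² = 0.09045.
Trying n_f = 3 gives 1/n_i² = 0.02066, i.e. n_i ≈ 7; this pair matches.

n_i = 7, n_f = 3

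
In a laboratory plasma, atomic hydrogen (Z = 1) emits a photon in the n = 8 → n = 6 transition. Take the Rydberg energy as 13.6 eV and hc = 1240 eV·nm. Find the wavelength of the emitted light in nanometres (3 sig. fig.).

ΔE = 13.60 × (1/6² − 1/8²) = 13.60 × 0.01215 = 0.1653 eV.
λ = hc/ΔE = 1240 / 0.1653 = 7500 nm.

7500 nm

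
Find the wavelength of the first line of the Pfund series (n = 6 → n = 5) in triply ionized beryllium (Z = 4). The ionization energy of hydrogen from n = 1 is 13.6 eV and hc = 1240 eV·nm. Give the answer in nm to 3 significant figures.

466 nm

The Pfund series terminates on n_f = 5; the first line has n_i = 5+1 = 6.
ΔE = 217.6 × (1/5² − 1/6²) = 2.660 eV.
λ = 1240 / 2.660 = 466 nm.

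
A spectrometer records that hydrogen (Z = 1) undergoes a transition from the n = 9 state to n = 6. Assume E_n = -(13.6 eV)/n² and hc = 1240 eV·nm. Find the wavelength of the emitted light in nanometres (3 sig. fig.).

5910 nm

ΔE = 13.60 × (1/6² − 1/9²) = 13.60 × 0.01543 = 0.2099 eV.
λ = hc/ΔE = 1240 / 0.2099 = 5910 nm.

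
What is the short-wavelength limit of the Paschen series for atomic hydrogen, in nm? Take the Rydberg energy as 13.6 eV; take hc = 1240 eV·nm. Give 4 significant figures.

820.6 nm

The Paschen series has lower level n_f = 3; the series limit corresponds to n_i → ∞.
ΔE_max = 13.6 × 1 / 3² = 1.511 eV.
λ_min = 1240 / 1.511 = 820.6 nm.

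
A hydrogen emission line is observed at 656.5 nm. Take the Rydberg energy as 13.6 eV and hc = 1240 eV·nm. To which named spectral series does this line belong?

Balmer

ΔE = 1240/656.5 = 1.889 eV.
This matches 13.6 × (1/2² − 1/3²), so n_f = 2: the Balmer series.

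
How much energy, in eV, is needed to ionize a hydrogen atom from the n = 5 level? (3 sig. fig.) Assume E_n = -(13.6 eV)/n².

E_5 = −13.60/25 = −0.544 eV, so ionization (to E = 0) requires 0.544 eV.

0.544 eV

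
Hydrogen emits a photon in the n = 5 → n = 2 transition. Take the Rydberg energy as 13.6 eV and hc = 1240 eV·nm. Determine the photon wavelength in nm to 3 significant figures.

ΔE = 13.60 × (1/2² − 1/5²) = 13.60 × 0.2100 = 2.856 eV.
λ = hc/ΔE = 1240 / 2.856 = 434 nm.
This line belongs to the Balmer series.

434 nm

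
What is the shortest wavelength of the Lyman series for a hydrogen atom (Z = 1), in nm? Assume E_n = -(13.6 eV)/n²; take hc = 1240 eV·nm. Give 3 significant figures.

The Lyman series has lower level n_f = 1; the series limit corresponds to n_i → ∞.
ΔE_max = 13.6 × 1 / 1² = 13.60 eV.
λ_min = 1240 / 13.60 = 91.2 nm.

91.2 nm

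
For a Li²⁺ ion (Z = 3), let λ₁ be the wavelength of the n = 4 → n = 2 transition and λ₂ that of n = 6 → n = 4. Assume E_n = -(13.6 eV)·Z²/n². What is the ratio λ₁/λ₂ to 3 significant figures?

λ ∝ 1/ΔE ∝ 1/(1/n_f² − 1/n_i²), and the Z² and hc factors cancel in the ratio.
λ₁/λ₂ = (1/4² − 1/6²)/(1/2² − 1/4²) = 0.03472/0.1875 = 0.185.

0.185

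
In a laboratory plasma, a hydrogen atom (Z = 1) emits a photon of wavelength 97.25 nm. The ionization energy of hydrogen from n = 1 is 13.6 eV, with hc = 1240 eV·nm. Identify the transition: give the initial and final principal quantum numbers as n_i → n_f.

The photon energy is ΔE = hc/λ = 1240 / 97.25 = 12.75 eV.
With Z = 1, ΔE = 13.60 × (1/n_f² − 1/n_i²), so 1/n_f² − 1/n_i² = 0.9375.
Trying n_f = 1 gives 1/n_i² = 0.06245, i.e. n_i ≈ 4; this pair matches.

n_i = 4, n_f = 1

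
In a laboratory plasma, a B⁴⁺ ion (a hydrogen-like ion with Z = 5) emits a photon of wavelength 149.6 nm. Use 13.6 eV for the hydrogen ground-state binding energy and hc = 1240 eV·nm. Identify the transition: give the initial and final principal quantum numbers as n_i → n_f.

The photon energy is ΔE = hc/λ = 1240 / 149.6 = 8.289 eV.
With Z = 5, ΔE = 340.0 × (1/n_f² − 1/n_i²), so 1/n_f² − 1/n_i² = 0.02438.
Trying n_f = 5 gives 1/n_i² = 0.01562, i.e. n_i ≈ 8; this pair matches.

n_i = 8, n_f = 5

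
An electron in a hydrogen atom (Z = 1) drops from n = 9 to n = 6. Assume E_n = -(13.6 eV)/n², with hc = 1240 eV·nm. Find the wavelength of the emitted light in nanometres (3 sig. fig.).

5910 nm

ΔE = 13.60 × (1/6² − 1/9²) = 13.60 × 0.01543 = 0.2099 eV.
λ = hc/ΔE = 1240 / 0.2099 = 5910 nm.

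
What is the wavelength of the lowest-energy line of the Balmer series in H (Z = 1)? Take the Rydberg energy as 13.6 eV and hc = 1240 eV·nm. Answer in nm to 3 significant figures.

The Balmer series terminates on n_f = 2; the first line has n_i = 2+1 = 3.
ΔE = 13.60 × (1/2² − 1/3²) = 1.889 eV.
λ = 1240 / 1.889 = 656 nm.

656 nm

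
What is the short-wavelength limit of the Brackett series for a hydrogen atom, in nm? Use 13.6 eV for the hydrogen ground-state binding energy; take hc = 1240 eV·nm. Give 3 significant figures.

1460 nm

The Brackett series has lower level n_f = 4; the series limit corresponds to n_i → ∞.
ΔE_max = 13.6 × 1 / 4² = 0.8500 eV.
λ_min = 1240 / 0.8500 = 1460 nm.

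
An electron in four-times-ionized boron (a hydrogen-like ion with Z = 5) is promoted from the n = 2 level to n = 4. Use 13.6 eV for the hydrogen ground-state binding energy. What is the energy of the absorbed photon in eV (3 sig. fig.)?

63.8 eV

The Bohr energies scale as Z², so for Z = 5: E_n = −340.0/n² eV.
E_4 = −340.0/16 = −21.25 eV and E_2 = −340.0/4 = −85.00 eV.
The photon energy is |E_4 − E_2| = 63.8 eV.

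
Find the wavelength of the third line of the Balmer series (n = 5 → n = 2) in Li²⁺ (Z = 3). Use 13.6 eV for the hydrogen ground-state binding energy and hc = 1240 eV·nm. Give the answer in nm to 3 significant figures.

The Balmer series terminates on n_f = 2; the third line has n_i = 2+3 = 5.
ΔE = 122.4 × (1/2² − 1/5²) = 25.70 eV.
λ = 1240 / 25.70 = 48.2 nm.

48.2 nm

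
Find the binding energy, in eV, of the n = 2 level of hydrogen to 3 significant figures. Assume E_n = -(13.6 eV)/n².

E_2 = −13.60/4 = −3.40 eV, so ionization (to E = 0) requires 3.40 eV.

3.40 eV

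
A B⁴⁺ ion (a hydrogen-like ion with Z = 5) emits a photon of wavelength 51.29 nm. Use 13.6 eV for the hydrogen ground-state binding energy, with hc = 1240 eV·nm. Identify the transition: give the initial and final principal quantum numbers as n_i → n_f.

n_i = 5, n_f = 3

The photon energy is ΔE = hc/λ = 1240 / 51.29 = 24.18 eV.
With Z = 5, ΔE = 340.0 × (1/n_f² − 1/n_i²), so 1/n_f² − 1/n_i² = 0.07111.
Trying n_f = 3 gives 1/n_i² = 0.04000, i.e. n_i ≈ 5; this pair matches.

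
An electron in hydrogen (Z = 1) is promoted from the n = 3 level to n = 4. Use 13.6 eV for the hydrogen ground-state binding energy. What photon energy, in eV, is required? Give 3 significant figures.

E_4 = −13.60/16 = −0.8500 eV and E_3 = −13.60/9 = −1.511 eV.
The photon energy is |E_4 − E_3| = 0.661 eV.

0.661 eV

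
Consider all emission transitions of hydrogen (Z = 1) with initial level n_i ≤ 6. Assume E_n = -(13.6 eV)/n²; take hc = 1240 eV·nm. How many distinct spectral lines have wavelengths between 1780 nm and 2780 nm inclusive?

2

Enumerate all n_i → n_f pairs with 1 ≤ n_f < n_i ≤ 6 and compute λ = 1240 / [13.6·1·(1/n_f² − 1/n_i²)].
Lines falling in [1780, 2780] nm: 4→3 (1876 nm), 6→4 (2626 nm).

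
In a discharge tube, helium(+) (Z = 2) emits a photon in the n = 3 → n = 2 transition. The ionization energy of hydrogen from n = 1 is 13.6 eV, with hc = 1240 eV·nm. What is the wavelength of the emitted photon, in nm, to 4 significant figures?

For Z = 2 the level energies scale as Z², so the effective Rydberg energy is 13.6 × 4 = 54.40 eV.
ΔE = 54.40 × (1/2² − 1/3²) = 54.40 × 0.1389 = 7.556 eV.
λ = hc/ΔE = 1240 / 7.556 = 164.1 nm.

164.1 nm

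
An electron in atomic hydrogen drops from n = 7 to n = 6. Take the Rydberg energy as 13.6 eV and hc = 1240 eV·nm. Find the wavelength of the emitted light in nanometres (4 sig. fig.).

ΔE = 13.60 × (1/6² − 1/7²) = 13.60 × 0.007370 = 0.1002 eV.
λ = hc/ΔE = 1240 / 0.1002 = 12370 nm.

12370 nm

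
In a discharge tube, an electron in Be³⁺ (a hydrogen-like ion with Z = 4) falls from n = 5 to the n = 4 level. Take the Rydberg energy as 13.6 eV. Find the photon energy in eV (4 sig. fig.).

The Bohr energies scale as Z², so for Z = 4: E_n = −217.6/n² eV.
E_5 = −217.6/25 = −8.704 eV and E_4 = −217.6/16 = −13.60 eV.
The photon energy is |E_5 − E_4| = 4.896 eV.

4.896 eV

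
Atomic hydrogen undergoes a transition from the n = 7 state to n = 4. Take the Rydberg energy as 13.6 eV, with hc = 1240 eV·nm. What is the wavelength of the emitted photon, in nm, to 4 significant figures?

2166 nm

ΔE = 13.60 × (1/4² − 1/7²) = 13.60 × 0.04209 = 0.5724 eV.
λ = hc/ΔE = 1240 / 0.5724 = 2166 nm.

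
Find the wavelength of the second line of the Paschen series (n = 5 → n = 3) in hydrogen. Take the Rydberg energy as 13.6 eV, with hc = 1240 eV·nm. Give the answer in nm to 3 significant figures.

1280 nm

The Paschen series terminates on n_f = 3; the second line has n_i = 3+2 = 5.
ΔE = 13.60 × (1/3² − 1/5²) = 0.9671 eV.
λ = 1240 / 0.9671 = 1280 nm.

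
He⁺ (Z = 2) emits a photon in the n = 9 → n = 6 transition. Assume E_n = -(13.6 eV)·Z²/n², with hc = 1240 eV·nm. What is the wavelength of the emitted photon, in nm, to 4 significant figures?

For Z = 2 the level energies scale as Z², so the effective Rydberg energy is 13.6 × 4 = 54.40 eV.
ΔE = 54.40 × (1/6² − 1/9²) = 54.40 × 0.01543 = 0.8395 eV.
λ = hc/ΔE = 1240 / 0.8395 = 1477 nm.

1477 nm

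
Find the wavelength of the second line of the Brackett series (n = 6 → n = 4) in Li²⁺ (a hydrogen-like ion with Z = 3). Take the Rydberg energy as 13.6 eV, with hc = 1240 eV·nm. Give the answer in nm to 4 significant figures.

The Brackett series terminates on n_f = 4; the second line has n_i = 4+2 = 6.
ΔE = 122.4 × (1/4² − 1/6²) = 4.250 eV.
λ = 1240 / 4.250 = 291.8 nm.

291.8 nm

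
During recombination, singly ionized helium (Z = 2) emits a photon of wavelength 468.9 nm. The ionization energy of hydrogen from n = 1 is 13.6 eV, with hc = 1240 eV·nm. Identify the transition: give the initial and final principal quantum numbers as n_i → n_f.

The photon energy is ΔE = hc/λ = 1240 / 468.9 = 2.644 eV.
With Z = 2, ΔE = 54.40 × (1/n_f² − 1/n_i²), so 1/n_f² − 1/n_i² = 0.04861.
Trying n_f = 3 gives 1/n_i² = 0.06250, i.e. n_i ≈ 4; this pair matches.

n_i = 4, n_f = 3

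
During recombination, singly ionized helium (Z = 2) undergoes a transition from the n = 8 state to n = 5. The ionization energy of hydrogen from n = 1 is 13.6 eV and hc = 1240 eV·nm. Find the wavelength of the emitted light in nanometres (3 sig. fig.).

For Z = 2 the level energies scale as Z², so the effective Rydberg energy is 13.6 × 4 = 54.40 eV.
ΔE = 54.40 × (1/5² − 1/8²) = 54.40 × 0.02438 = 1.326 eV.
λ = hc/ΔE = 1240 / 1.326 = 935 nm.

935 nm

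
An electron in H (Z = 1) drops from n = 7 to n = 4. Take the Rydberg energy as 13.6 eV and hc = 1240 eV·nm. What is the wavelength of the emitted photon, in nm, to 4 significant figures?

2166 nm

ΔE = 13.60 × (1/4² − 1/7²) = 13.60 × 0.04209 = 0.5724 eV.
λ = hc/ΔE = 1240 / 0.5724 = 2166 nm.
This line belongs to the Brackett series.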